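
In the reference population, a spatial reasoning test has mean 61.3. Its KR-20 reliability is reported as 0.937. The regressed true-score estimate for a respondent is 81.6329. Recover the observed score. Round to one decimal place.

T̂ = ρX + (1 − ρ)μ  ⇒  X = (T̂ − (1 − ρ)μ) / ρ
X = (81.6329 − 0.063 × 61.3) / 0.937 = (81.6329 − 3.8619) / 0.937 = 77.7710 / 0.937 = 83.000

83.0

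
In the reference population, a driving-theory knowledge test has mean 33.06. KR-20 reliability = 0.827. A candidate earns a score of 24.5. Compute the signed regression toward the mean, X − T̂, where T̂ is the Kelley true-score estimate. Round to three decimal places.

-1.481

T̂ = 0.827(24.5) + 0.173(33.06) = 20.2615 + 5.71938 = 25.98088 → 25.9809
X − T̂ = 24.5 − 25.9809 = -1.4809 → -1.481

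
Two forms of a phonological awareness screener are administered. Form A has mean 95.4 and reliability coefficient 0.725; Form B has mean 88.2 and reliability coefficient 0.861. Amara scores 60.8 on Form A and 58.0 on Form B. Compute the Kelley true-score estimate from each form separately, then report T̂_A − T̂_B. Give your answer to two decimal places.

8.12

T̂_A = 0.725(60.8) + 0.275(95.4) = 70.3150
T̂_B = 0.861(58.0) + 0.139(88.2) = 62.1978
T̂_A − T̂_B = 8.1172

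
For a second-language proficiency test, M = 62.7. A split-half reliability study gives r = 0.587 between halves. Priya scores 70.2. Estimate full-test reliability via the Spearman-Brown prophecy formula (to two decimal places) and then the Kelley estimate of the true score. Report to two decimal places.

Spearman-Brown: ρ = 2r/(1 + r) = 2(0.587)/(1 + 0.587) = 1.1740/1.587 = 0.7398 → 0.74
Regress the observed score toward the mean by the unreliability: T̂ = 0.74·70.2 + 0.26·62.7 = 51.948 + 16.302 = 68.250.

68.25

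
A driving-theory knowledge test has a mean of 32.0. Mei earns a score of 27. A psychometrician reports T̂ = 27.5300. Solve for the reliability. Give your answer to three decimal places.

T̂ = ρX + (1 − ρ)μ  ⇒  T̂ − μ = ρ(X − μ)
ρ = (T̂ − μ)/(X − μ) = (27.5300 − 32.0) / (27 − 32.0) = -4.4700 / -5.0 = 0.89400

0.894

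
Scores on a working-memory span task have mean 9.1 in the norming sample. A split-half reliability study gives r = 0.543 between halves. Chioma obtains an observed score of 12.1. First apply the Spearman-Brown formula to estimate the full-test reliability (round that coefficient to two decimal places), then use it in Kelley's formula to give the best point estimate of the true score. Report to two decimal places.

Spearman-Brown: ρ = 2r/(1 + r) = 2(0.543)/(1 + 0.543) = 1.0860/1.543 = 0.7038 → 0.70
Regress the observed score toward the mean by the unreliability: T̂ = 0.70·12.1 + 0.30·9.1 = 8.470 + 2.730 = 11.200.

11.20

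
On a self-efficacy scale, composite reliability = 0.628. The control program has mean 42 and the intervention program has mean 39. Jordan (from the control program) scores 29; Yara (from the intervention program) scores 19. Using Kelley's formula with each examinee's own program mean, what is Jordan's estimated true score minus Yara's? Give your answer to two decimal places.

T̂_Jordan = 0.628(29) + 0.372(42) = 33.8360
T̂_Yara = 0.628(19) + 0.372(39) = 26.4400
Difference = 33.8360 − 26.4400 = 7.3960

7.40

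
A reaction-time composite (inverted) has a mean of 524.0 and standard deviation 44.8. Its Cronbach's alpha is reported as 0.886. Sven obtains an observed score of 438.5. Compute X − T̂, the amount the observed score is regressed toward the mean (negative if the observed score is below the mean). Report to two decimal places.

-9.75

Regress the observed score toward the mean by the unreliability: T̂ = 0.886·438.5 + 0.114·524.0 = 388.5110 + 59.7360 = 448.2470.
X − T̂ = 438.5 − 448.247 = -9.747 → -9.75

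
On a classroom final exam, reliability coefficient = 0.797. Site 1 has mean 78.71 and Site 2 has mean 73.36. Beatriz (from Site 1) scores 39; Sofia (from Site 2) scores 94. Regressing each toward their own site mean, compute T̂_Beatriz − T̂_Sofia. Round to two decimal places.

T̂_Beatriz = 0.797(39) + 0.203(78.71) = 47.0611
T̂_Sofia = 0.797(94) + 0.203(73.36) = 89.8101
Difference = 47.0611 − 89.8101 = -42.7490

-42.75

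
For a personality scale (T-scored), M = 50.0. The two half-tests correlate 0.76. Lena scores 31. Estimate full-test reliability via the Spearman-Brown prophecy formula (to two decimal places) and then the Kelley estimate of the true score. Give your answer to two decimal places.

33.66

Spearman-Brown: ρ = 2r/(1 + r) = 2(0.76)/(1 + 0.76) = 1.520/1.76 = 0.8636 → 0.86
Regress the observed score toward the mean by the unreliability: T̂ = 0.86·31 + 0.14·50.0 = 26.66 + 7.000 = 33.660.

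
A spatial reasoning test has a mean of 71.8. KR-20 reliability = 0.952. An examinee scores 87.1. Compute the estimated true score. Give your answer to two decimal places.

T̂ = 0.952(87.1) + 0.048(71.8) = 82.9192 + 3.4464 = 86.366 → 86.37

86.37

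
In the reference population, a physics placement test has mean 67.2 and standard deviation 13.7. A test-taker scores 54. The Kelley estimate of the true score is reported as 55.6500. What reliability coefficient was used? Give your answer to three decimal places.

0.875

T̂ = ρX + (1 − ρ)μ  ⇒  T̂ − μ = ρ(X − μ)
ρ = (T̂ − μ)/(X − μ) = (55.6500 − 67.2) / (54 − 67.2) = -11.5500 / -13.2 = 0.87500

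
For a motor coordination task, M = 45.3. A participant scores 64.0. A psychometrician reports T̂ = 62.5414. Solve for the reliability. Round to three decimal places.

T̂ = ρX + (1 − ρ)μ  ⇒  T̂ − μ = ρ(X − μ)
ρ = (T̂ − μ)/(X − μ) = (62.5414 − 45.3) / (64.0 − 45.3) = 17.2414 / 18.7 = 0.92200

0.922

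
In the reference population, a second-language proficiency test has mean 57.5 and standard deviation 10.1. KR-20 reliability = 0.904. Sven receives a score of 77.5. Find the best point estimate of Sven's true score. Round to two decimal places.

T̂ = 0.904(77.5) + 0.096(57.5) = 70.0600 + 5.5200 = 75.580 → 75.58

75.58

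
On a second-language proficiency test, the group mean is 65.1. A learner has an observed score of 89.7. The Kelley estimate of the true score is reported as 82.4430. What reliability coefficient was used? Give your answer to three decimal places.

0.705

T̂ = ρX + (1 − ρ)μ  ⇒  T̂ − μ = ρ(X − μ)
ρ = (T̂ − μ)/(X − μ) = (82.4430 − 65.1) / (89.7 − 65.1) = 17.3430 / 24.6 = 0.70500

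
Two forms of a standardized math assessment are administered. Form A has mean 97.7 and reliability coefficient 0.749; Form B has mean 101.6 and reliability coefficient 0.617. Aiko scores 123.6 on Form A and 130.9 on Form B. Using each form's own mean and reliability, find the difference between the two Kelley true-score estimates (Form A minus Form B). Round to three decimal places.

T̂_A = 0.749(123.6) + 0.251(97.7) = 117.09910
T̂_B = 0.617(130.9) + 0.383(101.6) = 119.67810
T̂_A − T̂_B = -2.57900

-2.579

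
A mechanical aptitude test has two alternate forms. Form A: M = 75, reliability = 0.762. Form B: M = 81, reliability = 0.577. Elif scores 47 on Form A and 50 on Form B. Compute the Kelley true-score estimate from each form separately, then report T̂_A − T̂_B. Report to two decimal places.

T̂_A = 0.762(47) + 0.238(75) = 53.6640
T̂_B = 0.577(50) + 0.423(81) = 63.1130
T̂_A − T̂_B = -9.4490

-9.45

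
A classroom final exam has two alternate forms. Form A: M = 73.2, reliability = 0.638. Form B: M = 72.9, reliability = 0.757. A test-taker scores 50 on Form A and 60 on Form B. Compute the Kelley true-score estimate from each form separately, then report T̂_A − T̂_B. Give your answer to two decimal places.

T̂_A = 0.638(50) + 0.362(73.2) = 58.3984
T̂_B = 0.757(60) + 0.243(72.9) = 63.1347
T̂_A − T̂_B = -4.7363

-4.74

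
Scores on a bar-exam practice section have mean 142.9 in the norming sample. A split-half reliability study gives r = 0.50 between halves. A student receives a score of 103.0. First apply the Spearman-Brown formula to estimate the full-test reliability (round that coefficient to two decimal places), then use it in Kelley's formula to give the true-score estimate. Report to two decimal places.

116.17

Spearman-Brown: ρ = 2r/(1 + r) = 2(0.50)/(1 + 0.50) = 1.000/1.50 = 0.6667 → 0.67
T̂ = ρX + (1 − ρ)μ
  = 0.67 × 103.0 + 0.33 × 142.9
  = 69.010 + 47.157
  = 116.167
  ≈ 116.17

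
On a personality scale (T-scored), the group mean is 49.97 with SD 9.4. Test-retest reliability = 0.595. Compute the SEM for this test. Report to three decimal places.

5.982

SEM = SD · √(1 − ρ) = 9.4 × √0.405 = 9.4 × 0.6364 = 5.9821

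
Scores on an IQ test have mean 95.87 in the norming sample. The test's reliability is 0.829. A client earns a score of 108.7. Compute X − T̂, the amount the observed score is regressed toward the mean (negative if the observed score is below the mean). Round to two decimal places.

T̂ = ρX + (1 − ρ)μ
  = 0.829 × 108.7 + 0.171 × 95.87
  = 90.1123 + 16.39377
  = 106.5061
  ≈ 106.506
X − T̂ = 108.7 − 106.506 = 2.194 → 2.19

2.19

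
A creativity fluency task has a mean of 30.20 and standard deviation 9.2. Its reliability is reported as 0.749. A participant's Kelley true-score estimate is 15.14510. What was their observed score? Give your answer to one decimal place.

10.1

T̂ = ρX + (1 − ρ)μ  ⇒  X = (T̂ − (1 − ρ)μ) / ρ
X = (15.14510 − 0.251 × 30.20) / 0.749 = (15.14510 − 7.58020) / 0.749 = 7.56490 / 0.749 = 10.100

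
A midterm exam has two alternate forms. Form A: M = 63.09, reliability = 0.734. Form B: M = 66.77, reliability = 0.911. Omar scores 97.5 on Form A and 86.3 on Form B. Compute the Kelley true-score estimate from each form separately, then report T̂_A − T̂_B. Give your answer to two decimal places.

3.79

T̂_A = 0.734(97.5) + 0.266(63.09) = 88.3469
T̂_B = 0.911(86.3) + 0.089(66.77) = 84.5618
T̂_A − T̂_B = 3.7851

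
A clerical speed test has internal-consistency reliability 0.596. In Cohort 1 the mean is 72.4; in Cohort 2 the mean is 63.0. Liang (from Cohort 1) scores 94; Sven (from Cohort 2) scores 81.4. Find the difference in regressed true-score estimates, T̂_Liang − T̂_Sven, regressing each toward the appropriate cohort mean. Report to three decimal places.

11.307

T̂_Liang = 0.596(94) + 0.404(72.4) = 85.27360
T̂_Sven = 0.596(81.4) + 0.404(63.0) = 73.96640
Difference = 85.27360 − 73.96640 = 11.30720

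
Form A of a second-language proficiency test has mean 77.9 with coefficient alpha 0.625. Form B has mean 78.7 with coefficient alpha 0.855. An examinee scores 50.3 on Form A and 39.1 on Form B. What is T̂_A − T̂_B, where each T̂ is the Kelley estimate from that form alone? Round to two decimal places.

T̂_A = 0.625(50.3) + 0.375(77.9) = 60.6500
T̂_B = 0.855(39.1) + 0.145(78.7) = 44.8420
T̂_A − T̂_B = 15.8080

15.81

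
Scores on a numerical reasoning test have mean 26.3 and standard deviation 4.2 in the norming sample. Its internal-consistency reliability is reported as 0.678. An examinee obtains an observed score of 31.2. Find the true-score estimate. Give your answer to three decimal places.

T̂ = 0.678(31.2) + 0.322(26.3) = 21.1536 + 8.4686 = 29.6222 → 29.622

29.622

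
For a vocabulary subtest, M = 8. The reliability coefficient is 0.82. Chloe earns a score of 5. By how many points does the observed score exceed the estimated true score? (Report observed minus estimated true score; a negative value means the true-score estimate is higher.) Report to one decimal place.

-0.5

T̂ = ρX + (1 − ρ)μ
  = 0.82 × 5 + 0.18 × 8
  = 4.10 + 1.44
  = 5.540
  ≈ 5.54
X − T̂ = 5 − 5.54 = -0.54 → -0.5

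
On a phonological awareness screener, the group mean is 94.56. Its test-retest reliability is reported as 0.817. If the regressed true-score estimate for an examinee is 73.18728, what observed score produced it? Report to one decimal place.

68.4

T̂ = ρX + (1 − ρ)μ  ⇒  X = (T̂ − (1 − ρ)μ) / ρ
X = (73.18728 − 0.183 × 94.56) / 0.817 = (73.18728 − 17.30448) / 0.817 = 55.88280 / 0.817 = 68.400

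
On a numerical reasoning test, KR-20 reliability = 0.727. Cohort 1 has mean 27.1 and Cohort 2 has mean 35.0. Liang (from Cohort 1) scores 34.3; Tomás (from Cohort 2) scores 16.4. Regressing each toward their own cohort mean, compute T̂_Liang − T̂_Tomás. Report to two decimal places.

T̂_Liang = 0.727(34.3) + 0.273(27.1) = 32.3344
T̂_Tomás = 0.727(16.4) + 0.273(35.0) = 21.4778
Difference = 32.3344 − 21.4778 = 10.8566

10.86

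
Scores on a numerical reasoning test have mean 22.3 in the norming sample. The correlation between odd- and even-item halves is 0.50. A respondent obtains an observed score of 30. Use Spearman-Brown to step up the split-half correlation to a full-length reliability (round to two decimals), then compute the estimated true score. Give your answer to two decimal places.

Spearman-Brown: ρ = 2r/(1 + r) = 2(0.50)/(1 + 0.50) = 1.000/1.50 = 0.6667 → 0.67
Weight the observed score by reliability and the mean by (1 − reliability): T̂ = 0.67·30 + 0.33·22.3 = 20.10 + 7.359 = 27.459.

27.46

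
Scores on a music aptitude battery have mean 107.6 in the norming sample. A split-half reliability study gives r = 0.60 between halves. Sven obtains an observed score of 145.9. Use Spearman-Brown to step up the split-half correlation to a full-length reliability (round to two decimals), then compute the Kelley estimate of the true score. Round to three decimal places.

Spearman-Brown: ρ = 2r/(1 + r) = 2(0.60)/(1 + 0.60) = 1.200/1.60 = 0.7500 → 0.75
T̂ = ρX + (1 − ρ)μ
  = 0.75 × 145.9 + 0.25 × 107.6
  = 109.425 + 26.900
  = 136.3250
  ≈ 136.325

136.325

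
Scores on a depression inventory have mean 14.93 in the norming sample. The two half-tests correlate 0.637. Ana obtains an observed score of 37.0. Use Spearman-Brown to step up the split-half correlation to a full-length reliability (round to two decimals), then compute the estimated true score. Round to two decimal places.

32.14

Spearman-Brown: ρ = 2r/(1 + r) = 2(0.637)/(1 + 0.637) = 1.2740/1.637 = 0.7783 → 0.78
T̂ = 0.78(37.0) + 0.22(14.93) = 28.860 + 3.2846 = 32.145 → 32.14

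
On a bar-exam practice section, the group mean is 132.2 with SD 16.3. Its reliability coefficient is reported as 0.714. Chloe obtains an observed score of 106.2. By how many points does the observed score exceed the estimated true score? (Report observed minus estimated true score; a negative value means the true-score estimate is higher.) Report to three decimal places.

T̂ = 0.714(106.2) + 0.286(132.2) = 75.8268 + 37.8092 = 113.63600 → 113.6360
X − T̂ = 106.2 − 113.6360 = -7.4360 → -7.436

-7.436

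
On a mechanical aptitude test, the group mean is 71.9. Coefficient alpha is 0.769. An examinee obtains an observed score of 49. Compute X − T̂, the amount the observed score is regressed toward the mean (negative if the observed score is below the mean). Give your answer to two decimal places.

-5.29

Weight the observed score by reliability and the mean by (1 − reliability): T̂ = 0.769·49 + 0.231·71.9 = 37.681 + 16.6089 = 54.2899.
X − T̂ = 49 − 54.290 = -5.290 → -5.29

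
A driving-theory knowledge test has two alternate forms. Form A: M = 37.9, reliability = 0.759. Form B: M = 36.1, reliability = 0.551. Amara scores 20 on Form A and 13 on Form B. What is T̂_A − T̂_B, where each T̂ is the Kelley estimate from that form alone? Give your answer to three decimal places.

0.942

T̂_A = 0.759(20) + 0.241(37.9) = 24.31390
T̂_B = 0.551(13) + 0.449(36.1) = 23.37190
T̂_A − T̂_B = 0.94200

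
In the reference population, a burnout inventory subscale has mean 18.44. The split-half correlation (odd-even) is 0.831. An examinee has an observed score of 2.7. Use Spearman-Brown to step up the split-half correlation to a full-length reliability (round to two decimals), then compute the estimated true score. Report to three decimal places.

4.117

Spearman-Brown: ρ = 2r/(1 + r) = 2(0.831)/(1 + 0.831) = 1.6620/1.831 = 0.9077 → 0.91
T̂ = 0.91(2.7) + 0.09(18.44) = 2.457 + 1.6596 = 4.1166 → 4.117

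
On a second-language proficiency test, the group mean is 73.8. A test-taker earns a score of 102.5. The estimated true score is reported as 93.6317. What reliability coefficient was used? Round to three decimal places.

0.691

T̂ = ρX + (1 − ρ)μ  ⇒  T̂ − μ = ρ(X − μ)
ρ = (T̂ − μ)/(X − μ) = (93.6317 − 73.8) / (102.5 − 73.8) = 19.8317 / 28.7 = 0.69100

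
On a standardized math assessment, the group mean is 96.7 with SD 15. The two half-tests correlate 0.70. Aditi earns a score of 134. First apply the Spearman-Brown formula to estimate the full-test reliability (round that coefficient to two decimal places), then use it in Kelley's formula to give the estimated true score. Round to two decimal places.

127.29

Spearman-Brown: ρ = 2r/(1 + r) = 2(0.70)/(1 + 0.70) = 1.400/1.70 = 0.8235 → 0.82
T̂ = ρX + (1 − ρ)μ
  = 0.82 × 134 + 0.18 × 96.7
  = 109.88 + 17.406
  = 127.286
  ≈ 127.29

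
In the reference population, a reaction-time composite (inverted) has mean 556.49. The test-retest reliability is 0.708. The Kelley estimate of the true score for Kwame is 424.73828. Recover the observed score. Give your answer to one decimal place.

370.4

T̂ = ρX + (1 − ρ)μ  ⇒  X = (T̂ − (1 − ρ)μ) / ρ
X = (424.73828 − 0.292 × 556.49) / 0.708 = (424.73828 − 162.49508) / 0.708 = 262.24320 / 0.708 = 370.400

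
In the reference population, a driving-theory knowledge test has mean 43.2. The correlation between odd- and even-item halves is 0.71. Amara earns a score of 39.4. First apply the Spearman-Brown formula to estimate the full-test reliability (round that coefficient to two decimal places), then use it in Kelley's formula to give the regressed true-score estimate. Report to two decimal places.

40.05

Spearman-Brown: ρ = 2r/(1 + r) = 2(0.71)/(1 + 0.71) = 1.420/1.71 = 0.8304 → 0.83
T̂ = ρX + (1 − ρ)μ
  = 0.83 × 39.4 + 0.17 × 43.2
  = 32.702 + 7.344
  = 40.046
  ≈ 40.05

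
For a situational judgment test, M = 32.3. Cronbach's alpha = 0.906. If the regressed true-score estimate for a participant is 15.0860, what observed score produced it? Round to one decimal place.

13.3

T̂ = ρX + (1 − ρ)μ  ⇒  X = (T̂ − (1 − ρ)μ) / ρ
X = (15.0860 − 0.094 × 32.3) / 0.906 = (15.0860 − 3.0362) / 0.906 = 12.0498 / 0.906 = 13.300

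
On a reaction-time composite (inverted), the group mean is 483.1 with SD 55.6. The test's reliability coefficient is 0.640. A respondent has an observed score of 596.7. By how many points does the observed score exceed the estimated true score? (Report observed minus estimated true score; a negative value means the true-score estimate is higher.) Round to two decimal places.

40.90

T̂ = ρX + (1 − ρ)μ
  = 0.640 × 596.7 + 0.360 × 483.1
  = 381.8880 + 173.9160
  = 555.8040
  ≈ 555.804
X − T̂ = 596.7 − 555.804 = 40.896 → 40.90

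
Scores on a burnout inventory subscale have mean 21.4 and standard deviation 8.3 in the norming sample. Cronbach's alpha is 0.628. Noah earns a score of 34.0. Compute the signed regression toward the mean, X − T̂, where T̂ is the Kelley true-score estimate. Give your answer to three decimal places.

4.687

Weight the observed score by reliability and the mean by (1 − reliability): T̂ = 0.628·34.0 + 0.372·21.4 = 21.3520 + 7.9608 = 29.31280.
X − T̂ = 34.0 − 29.3128 = 4.6872 → 4.687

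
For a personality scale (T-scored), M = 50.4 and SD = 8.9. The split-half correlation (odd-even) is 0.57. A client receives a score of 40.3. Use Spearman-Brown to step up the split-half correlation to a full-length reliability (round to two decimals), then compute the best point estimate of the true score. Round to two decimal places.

43.03

Spearman-Brown: ρ = 2r/(1 + r) = 2(0.57)/(1 + 0.57) = 1.140/1.57 = 0.7261 → 0.73
T̂ = ρX + (1 − ρ)μ
  = 0.73 × 40.3 + 0.27 × 50.4
  = 29.419 + 13.608
  = 43.027
  ≈ 43.03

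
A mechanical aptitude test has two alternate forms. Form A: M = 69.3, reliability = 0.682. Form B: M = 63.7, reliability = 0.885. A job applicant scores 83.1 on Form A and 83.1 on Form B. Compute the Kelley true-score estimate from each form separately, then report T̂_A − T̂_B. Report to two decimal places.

-2.16

T̂_A = 0.682(83.1) + 0.318(69.3) = 78.7116
T̂_B = 0.885(83.1) + 0.115(63.7) = 80.8690
T̂_A − T̂_B = -2.1574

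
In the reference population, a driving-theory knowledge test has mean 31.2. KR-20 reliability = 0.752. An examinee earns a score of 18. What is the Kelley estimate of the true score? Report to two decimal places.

21.27

T̂ = 0.752(18) + 0.248(31.2) = 13.536 + 7.7376 = 21.274 → 21.27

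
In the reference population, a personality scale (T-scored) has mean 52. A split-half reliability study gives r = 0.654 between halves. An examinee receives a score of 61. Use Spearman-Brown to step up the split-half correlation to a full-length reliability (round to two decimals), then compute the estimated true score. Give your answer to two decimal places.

59.11

Spearman-Brown: ρ = 2r/(1 + r) = 2(0.654)/(1 + 0.654) = 1.3080/1.654 = 0.7908 → 0.79
T̂ = ρX + (1 − ρ)μ
  = 0.79 × 61 + 0.21 × 52
  = 48.19 + 10.92
  = 59.110
  ≈ 59.11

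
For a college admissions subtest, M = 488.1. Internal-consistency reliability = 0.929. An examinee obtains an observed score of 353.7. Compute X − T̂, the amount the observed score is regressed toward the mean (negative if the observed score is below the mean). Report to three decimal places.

T̂ = 0.929(353.7) + 0.071(488.1) = 328.5873 + 34.6551 = 363.24240 → 363.2424
X − T̂ = 353.7 − 363.2424 = -9.5424 → -9.542

-9.542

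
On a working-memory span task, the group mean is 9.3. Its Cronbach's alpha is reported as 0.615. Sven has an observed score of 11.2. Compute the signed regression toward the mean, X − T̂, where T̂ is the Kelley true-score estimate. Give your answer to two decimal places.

T̂ = 0.615(11.2) + 0.385(9.3) = 6.8880 + 3.5805 = 10.4685 → 10.469
X − T̂ = 11.2 − 10.469 = 0.731 → 0.73

0.73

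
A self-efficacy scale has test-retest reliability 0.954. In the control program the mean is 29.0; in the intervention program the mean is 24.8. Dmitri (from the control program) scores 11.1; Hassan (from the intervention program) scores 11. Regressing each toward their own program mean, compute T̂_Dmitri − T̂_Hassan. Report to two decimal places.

0.29

T̂_Dmitri = 0.954(11.1) + 0.046(29.0) = 11.9234
T̂_Hassan = 0.954(11) + 0.046(24.8) = 11.6348
Difference = 11.9234 − 11.6348 = 0.2886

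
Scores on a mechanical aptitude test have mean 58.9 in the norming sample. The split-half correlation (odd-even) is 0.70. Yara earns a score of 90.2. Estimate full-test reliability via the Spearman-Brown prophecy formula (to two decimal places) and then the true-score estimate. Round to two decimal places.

Spearman-Brown: ρ = 2r/(1 + r) = 2(0.70)/(1 + 0.70) = 1.400/1.70 = 0.8235 → 0.82
T̂ = 0.82(90.2) + 0.18(58.9) = 73.964 + 10.602 = 84.566 → 84.57

84.57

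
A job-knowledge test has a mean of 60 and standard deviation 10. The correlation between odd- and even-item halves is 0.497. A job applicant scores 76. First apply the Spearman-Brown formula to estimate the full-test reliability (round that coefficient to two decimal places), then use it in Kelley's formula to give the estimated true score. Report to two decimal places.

Spearman-Brown: ρ = 2r/(1 + r) = 2(0.497)/(1 + 0.497) = 0.9940/1.497 = 0.6640 → 0.66
Weight the observed score by reliability and the mean by (1 − reliability): T̂ = 0.66·76 + 0.34·60 = 50.16 + 20.40 = 70.560.

70.56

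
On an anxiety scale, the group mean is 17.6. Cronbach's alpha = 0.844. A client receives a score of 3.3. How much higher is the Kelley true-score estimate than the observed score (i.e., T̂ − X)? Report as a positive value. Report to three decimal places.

2.231

T̂ = ρX + (1 − ρ)μ
  = 0.844 × 3.3 + 0.156 × 17.6
  = 2.7852 + 2.7456
  = 5.53080
  ≈ 5.5308
T̂ − X = 5.5308 − 3.3 = 2.2308 → 2.231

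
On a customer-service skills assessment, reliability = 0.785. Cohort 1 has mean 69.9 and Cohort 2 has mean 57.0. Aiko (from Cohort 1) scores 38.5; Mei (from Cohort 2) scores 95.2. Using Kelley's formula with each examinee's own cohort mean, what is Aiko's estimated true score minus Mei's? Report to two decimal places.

-41.74

T̂_Aiko = 0.785(38.5) + 0.215(69.9) = 45.2510
T̂_Mei = 0.785(95.2) + 0.215(57.0) = 86.9870
Difference = 45.2510 − 86.9870 = -41.7360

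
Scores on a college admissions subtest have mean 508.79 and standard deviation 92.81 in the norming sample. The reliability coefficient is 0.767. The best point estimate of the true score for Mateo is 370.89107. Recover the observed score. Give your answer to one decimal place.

329.0

T̂ = ρX + (1 − ρ)μ  ⇒  X = (T̂ − (1 − ρ)μ) / ρ
X = (370.89107 − 0.233 × 508.79) / 0.767 = (370.89107 − 118.54807) / 0.767 = 252.34300 / 0.767 = 329.000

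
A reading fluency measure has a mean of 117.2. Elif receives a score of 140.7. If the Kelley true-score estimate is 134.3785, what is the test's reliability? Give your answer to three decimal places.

T̂ = ρX + (1 − ρ)μ  ⇒  T̂ − μ = ρ(X − μ)
ρ = (T̂ − μ)/(X − μ) = (134.3785 − 117.2) / (140.7 − 117.2) = 17.1785 / 23.5 = 0.73100

0.731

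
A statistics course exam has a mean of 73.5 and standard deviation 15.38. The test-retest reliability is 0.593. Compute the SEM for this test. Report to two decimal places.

SEM = SD · √(1 − ρ) = 15.38 × √0.407 = 15.38 × 0.6380 = 9.812

9.81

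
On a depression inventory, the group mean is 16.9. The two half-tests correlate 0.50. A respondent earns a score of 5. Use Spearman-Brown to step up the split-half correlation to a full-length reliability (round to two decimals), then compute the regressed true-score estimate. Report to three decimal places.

Spearman-Brown: ρ = 2r/(1 + r) = 2(0.50)/(1 + 0.50) = 1.000/1.50 = 0.6667 → 0.67
T̂ = 0.67(5) + 0.33(16.9) = 3.35 + 5.577 = 8.9270 → 8.927

8.927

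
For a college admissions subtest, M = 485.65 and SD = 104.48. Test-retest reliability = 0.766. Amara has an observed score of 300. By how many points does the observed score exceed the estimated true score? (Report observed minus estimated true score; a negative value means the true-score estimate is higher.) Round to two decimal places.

T̂ = 0.766(300) + 0.234(485.65) = 229.800 + 113.64210 = 343.4421 → 343.442
X − T̂ = 300 − 343.442 = -43.442 → -43.44

-43.44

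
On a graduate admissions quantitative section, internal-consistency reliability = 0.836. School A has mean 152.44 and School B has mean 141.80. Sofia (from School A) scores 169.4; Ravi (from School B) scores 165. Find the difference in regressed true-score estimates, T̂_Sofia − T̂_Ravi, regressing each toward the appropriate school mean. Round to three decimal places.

T̂_Sofia = 0.836(169.4) + 0.164(152.44) = 166.61856
T̂_Ravi = 0.836(165) + 0.164(141.80) = 161.19520
Difference = 166.61856 − 161.19520 = 5.42336

5.423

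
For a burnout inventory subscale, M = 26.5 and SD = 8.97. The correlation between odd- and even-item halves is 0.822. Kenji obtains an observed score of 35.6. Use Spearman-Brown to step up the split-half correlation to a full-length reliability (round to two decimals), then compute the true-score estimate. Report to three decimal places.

Spearman-Brown: ρ = 2r/(1 + r) = 2(0.822)/(1 + 0.822) = 1.6440/1.822 = 0.9023 → 0.90
T̂ = ρX + (1 − ρ)μ
  = 0.90 × 35.6 + 0.10 × 26.5
  = 32.040 + 2.650
  = 34.6900
  ≈ 34.690

34.690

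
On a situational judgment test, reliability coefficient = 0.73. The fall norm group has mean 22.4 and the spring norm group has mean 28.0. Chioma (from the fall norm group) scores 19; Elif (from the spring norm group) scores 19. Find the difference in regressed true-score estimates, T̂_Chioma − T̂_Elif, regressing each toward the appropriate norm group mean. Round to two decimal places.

-1.51

T̂_Chioma = 0.73(19) + 0.27(22.4) = 19.9180
T̂_Elif = 0.73(19) + 0.27(28.0) = 21.4300
Difference = 19.9180 − 21.4300 = -1.5120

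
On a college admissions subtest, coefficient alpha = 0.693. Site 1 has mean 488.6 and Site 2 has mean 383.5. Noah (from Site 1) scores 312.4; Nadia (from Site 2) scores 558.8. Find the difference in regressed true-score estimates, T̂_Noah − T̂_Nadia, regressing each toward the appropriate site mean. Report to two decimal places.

-138.49

T̂_Noah = 0.693(312.4) + 0.307(488.6) = 366.4934
T̂_Nadia = 0.693(558.8) + 0.307(383.5) = 504.9829
Difference = 366.4934 − 504.9829 = -138.4895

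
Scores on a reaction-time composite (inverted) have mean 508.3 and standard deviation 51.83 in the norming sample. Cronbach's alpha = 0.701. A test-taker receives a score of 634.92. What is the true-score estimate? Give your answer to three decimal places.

T̂ = ρX + (1 − ρ)μ
  = 0.701 × 634.92 + 0.299 × 508.3
  = 445.07892 + 151.9817
  = 597.0606
  ≈ 597.061

597.061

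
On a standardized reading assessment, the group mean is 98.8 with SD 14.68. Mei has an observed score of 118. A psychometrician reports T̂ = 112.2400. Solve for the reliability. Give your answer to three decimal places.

T̂ = ρX + (1 − ρ)μ  ⇒  T̂ − μ = ρ(X − μ)
ρ = (T̂ − μ)/(X − μ) = (112.2400 − 98.8) / (118 − 98.8) = 13.4400 / 19.2 = 0.70000

0.700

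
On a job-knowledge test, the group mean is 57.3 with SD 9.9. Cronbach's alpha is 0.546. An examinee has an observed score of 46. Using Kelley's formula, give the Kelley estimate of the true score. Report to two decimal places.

Regress the observed score toward the mean by the unreliability: T̂ = 0.546·46 + 0.454·57.3 = 25.116 + 26.0142 = 51.130.

51.13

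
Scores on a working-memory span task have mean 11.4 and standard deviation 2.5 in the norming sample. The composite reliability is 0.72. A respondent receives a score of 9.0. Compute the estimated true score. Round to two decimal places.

T̂ = 0.72(9.0) + 0.28(11.4) = 6.480 + 3.192 = 9.672 → 9.67

9.67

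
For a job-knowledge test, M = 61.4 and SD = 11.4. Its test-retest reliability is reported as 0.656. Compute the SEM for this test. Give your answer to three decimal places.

SEM = SD · √(1 − ρ) = 11.4 × √0.344 = 11.4 × 0.5865 = 6.6863

6.686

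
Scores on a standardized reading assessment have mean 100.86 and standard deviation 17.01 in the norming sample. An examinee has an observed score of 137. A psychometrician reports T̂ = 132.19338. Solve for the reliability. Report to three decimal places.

0.867

T̂ = ρX + (1 − ρ)μ  ⇒  T̂ − μ = ρ(X − μ)
ρ = (T̂ − μ)/(X − μ) = (132.19338 − 100.86) / (137 − 100.86) = 31.33338 / 36.14 = 0.86700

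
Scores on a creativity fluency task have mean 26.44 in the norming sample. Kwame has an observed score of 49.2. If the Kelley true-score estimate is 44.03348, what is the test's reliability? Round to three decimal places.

T̂ = ρX + (1 − ρ)μ  ⇒  T̂ − μ = ρ(X − μ)
ρ = (T̂ − μ)/(X − μ) = (44.03348 − 26.44) / (49.2 − 26.44) = 17.59348 / 22.76 = 0.77300

0.773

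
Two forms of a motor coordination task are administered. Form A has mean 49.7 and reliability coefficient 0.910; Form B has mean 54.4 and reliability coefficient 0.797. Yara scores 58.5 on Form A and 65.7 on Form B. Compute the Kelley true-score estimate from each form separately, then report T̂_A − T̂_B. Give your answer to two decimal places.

-5.70

T̂_A = 0.910(58.5) + 0.090(49.7) = 57.7080
T̂_B = 0.797(65.7) + 0.203(54.4) = 63.4061
T̂_A − T̂_B = -5.6981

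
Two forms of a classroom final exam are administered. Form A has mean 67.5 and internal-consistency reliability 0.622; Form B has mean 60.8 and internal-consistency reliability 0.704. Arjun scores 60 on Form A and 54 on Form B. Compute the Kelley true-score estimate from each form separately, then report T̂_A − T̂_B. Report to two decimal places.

6.82

T̂_A = 0.622(60) + 0.378(67.5) = 62.8350
T̂_B = 0.704(54) + 0.296(60.8) = 56.0128
T̂_A − T̂_B = 6.8222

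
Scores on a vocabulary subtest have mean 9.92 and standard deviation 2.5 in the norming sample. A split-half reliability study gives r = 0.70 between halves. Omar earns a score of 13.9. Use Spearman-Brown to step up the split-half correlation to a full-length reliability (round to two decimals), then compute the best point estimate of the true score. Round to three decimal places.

13.184

Spearman-Brown: ρ = 2r/(1 + r) = 2(0.70)/(1 + 0.70) = 1.400/1.70 = 0.8235 → 0.82
T̂ = 0.82(13.9) + 0.18(9.92) = 11.398 + 1.7856 = 13.1836 → 13.184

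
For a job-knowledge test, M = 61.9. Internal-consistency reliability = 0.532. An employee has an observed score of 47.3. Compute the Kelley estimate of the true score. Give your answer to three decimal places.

T̂ = ρX + (1 − ρ)μ
  = 0.532 × 47.3 + 0.468 × 61.9
  = 25.1636 + 28.9692
  = 54.1328
  ≈ 54.133

54.133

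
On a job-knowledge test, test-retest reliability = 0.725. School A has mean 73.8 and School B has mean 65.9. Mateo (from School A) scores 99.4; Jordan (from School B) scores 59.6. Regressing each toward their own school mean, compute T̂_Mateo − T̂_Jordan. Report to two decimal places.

T̂_Mateo = 0.725(99.4) + 0.275(73.8) = 92.3600
T̂_Jordan = 0.725(59.6) + 0.275(65.9) = 61.3325
Difference = 92.3600 − 61.3325 = 31.0275

31.03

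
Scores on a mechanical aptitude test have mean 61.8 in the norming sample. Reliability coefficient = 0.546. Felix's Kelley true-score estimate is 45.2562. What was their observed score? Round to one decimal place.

T̂ = ρX + (1 − ρ)μ  ⇒  X = (T̂ − (1 − ρ)μ) / ρ
X = (45.2562 − 0.454 × 61.8) / 0.546 = (45.2562 − 28.0572) / 0.546 = 17.1990 / 0.546 = 31.500

31.5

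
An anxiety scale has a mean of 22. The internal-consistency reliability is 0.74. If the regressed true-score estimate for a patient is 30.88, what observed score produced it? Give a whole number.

34

T̂ = ρX + (1 − ρ)μ  ⇒  X = (T̂ − (1 − ρ)μ) / ρ
X = (30.88 − 0.26 × 22) / 0.74 = (30.88 − 5.72) / 0.74 = 25.16 / 0.74 = 34.00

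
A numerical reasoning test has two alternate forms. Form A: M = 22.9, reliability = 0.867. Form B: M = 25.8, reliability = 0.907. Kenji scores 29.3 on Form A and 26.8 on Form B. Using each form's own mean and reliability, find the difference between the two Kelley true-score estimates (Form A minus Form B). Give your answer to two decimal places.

T̂_A = 0.867(29.3) + 0.133(22.9) = 28.4488
T̂_B = 0.907(26.8) + 0.093(25.8) = 26.7070
T̂_A − T̂_B = 1.7418

1.74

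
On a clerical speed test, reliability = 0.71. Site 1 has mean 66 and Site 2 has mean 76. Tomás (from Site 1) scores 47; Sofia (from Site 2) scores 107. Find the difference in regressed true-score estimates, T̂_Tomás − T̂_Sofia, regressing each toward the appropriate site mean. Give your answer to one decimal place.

T̂_Tomás = 0.71(47) + 0.29(66) = 52.510
T̂_Sofia = 0.71(107) + 0.29(76) = 98.010
Difference = 52.510 − 98.010 = -45.500

-45.5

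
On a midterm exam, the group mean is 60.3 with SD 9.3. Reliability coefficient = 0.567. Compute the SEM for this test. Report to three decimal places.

SEM = SD · √(1 − ρ) = 9.3 × √0.433 = 9.3 × 0.6580 = 6.1197

6.120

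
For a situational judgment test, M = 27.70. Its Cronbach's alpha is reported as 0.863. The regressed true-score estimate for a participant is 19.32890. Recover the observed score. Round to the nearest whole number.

18

T̂ = ρX + (1 − ρ)μ  ⇒  X = (T̂ − (1 − ρ)μ) / ρ
X = (19.32890 − 0.137 × 27.70) / 0.863 = (19.32890 − 3.79490) / 0.863 = 15.53400 / 0.863 = 18.00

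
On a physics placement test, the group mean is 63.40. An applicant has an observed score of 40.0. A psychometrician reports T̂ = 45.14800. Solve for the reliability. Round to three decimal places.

0.780

T̂ = ρX + (1 − ρ)μ  ⇒  T̂ − μ = ρ(X − μ)
ρ = (T̂ − μ)/(X − μ) = (45.14800 − 63.40) / (40.0 − 63.40) = -18.25200 / -23.40 = 0.78000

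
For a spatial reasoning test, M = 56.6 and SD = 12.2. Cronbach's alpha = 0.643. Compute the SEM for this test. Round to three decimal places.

SEM = SD · √(1 − ρ) = 12.2 × √0.357 = 12.2 × 0.5975 = 7.2894

7.289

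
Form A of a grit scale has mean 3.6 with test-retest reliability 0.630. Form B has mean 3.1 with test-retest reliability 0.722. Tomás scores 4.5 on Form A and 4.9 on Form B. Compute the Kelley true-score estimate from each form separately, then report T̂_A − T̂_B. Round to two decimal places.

-0.23

T̂_A = 0.630(4.5) + 0.370(3.6) = 4.1670
T̂_B = 0.722(4.9) + 0.278(3.1) = 4.3996
T̂_A − T̂_B = -0.2326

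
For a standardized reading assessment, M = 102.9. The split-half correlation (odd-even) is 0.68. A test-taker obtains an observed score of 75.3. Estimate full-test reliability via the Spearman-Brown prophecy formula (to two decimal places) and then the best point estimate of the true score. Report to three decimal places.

80.544

Spearman-Brown: ρ = 2r/(1 + r) = 2(0.68)/(1 + 0.68) = 1.360/1.68 = 0.8095 → 0.81
T̂ = ρX + (1 − ρ)μ
  = 0.81 × 75.3 + 0.19 × 102.9
  = 60.993 + 19.551
  = 80.5440
  ≈ 80.544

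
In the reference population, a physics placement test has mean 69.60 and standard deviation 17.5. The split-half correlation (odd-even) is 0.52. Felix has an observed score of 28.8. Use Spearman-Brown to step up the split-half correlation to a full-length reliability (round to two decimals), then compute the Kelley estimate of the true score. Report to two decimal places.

Spearman-Brown: ρ = 2r/(1 + r) = 2(0.52)/(1 + 0.52) = 1.040/1.52 = 0.6842 → 0.68
Regress the observed score toward the mean by the unreliability: T̂ = 0.68·28.8 + 0.32·69.60 = 19.584 + 22.2720 = 41.856.

41.86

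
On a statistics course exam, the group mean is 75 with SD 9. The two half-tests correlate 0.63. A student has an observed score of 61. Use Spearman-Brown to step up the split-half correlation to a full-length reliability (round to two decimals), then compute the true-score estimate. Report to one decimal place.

64.2

Spearman-Brown: ρ = 2r/(1 + r) = 2(0.63)/(1 + 0.63) = 1.260/1.63 = 0.7730 → 0.77
Regress the observed score toward the mean by the unreliability: T̂ = 0.77·61 + 0.23·75 = 46.97 + 17.25 = 64.22.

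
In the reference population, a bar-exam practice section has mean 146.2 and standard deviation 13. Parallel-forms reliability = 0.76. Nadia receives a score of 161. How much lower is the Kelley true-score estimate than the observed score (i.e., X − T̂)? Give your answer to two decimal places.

T̂ = 0.76(161) + 0.24(146.2) = 122.36 + 35.088 = 157.4480 → 157.448
X − T̂ = 161 − 157.448 = 3.552 → 3.55

3.55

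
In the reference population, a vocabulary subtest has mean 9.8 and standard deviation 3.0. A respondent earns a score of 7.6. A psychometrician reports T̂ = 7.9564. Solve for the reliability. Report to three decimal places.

T̂ = ρX + (1 − ρ)μ  ⇒  T̂ − μ = ρ(X − μ)
ρ = (T̂ − μ)/(X − μ) = (7.9564 − 9.8) / (7.6 − 9.8) = -1.8436 / -2.2 = 0.83800

0.838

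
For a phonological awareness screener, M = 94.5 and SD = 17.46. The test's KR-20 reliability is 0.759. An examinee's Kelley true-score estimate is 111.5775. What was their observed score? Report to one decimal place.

T̂ = ρX + (1 − ρ)μ  ⇒  X = (T̂ − (1 − ρ)μ) / ρ
X = (111.5775 − 0.241 × 94.5) / 0.759 = (111.5775 − 22.7745) / 0.759 = 88.8030 / 0.759 = 117.000

117.0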